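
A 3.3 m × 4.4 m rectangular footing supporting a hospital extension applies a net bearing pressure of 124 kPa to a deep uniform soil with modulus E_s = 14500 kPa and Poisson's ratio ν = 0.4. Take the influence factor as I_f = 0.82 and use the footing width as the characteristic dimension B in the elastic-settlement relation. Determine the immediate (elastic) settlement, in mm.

Immediate (elastic) settlement: S_e = q·B·(1−ν²)/E_s · I_f.
S_e = 124 × 3.3 × (1 − 0.4²) / 14500 × 0.82
    = 124 × 3.3 × 0.84 / 14500 × 0.82
    = 0.01944 m = 19.44 mm

S_e ≈ 19.4 mm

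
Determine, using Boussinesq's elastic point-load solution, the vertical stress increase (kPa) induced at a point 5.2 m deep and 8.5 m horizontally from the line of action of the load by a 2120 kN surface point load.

Boussinesq vertical stress below a point load on an elastic half-space:
Δσ_z = 3P/(2πz²) · [1 + (r/z)²]^(−5/2)
r/z = 8.5/5.2 = 1.6346; [1+(r/z)²]^(−5/2) = 0.038704.
Δσ_z = 3×2120/(2π×5.2²) × 0.038704 = 37.434 × 0.038704 = 1.449 kPa

Δσ_z ≈ 1.45 kPa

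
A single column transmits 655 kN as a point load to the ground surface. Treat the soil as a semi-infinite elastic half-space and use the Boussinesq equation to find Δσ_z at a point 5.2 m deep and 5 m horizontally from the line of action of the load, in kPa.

Boussinesq vertical stress below a point load on an elastic half-space:
Δσ_z = 3P/(2πz²) · [1 + (r/z)²]^(−5/2)
r/z = 5/5.2 = 0.96154; [1+(r/z)²]^(−5/2) = 0.19461.
Δσ_z = 3×655/(2π×5.2²) × 0.19461 = 11.566 × 0.19461 = 2.251 kPa

Δσ_z ≈ 2.25 kPa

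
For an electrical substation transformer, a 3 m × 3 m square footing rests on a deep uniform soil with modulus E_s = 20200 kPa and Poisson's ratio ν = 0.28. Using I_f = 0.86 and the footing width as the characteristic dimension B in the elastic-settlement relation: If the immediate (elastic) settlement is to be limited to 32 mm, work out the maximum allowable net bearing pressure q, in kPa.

q ≈ 272 kPa

S_e = q·B·(1−ν²)/E_s · I_f  ⇒  q = S_e·E_s / (B·(1−ν²)·I_f).
q = 0.032 × 20200 / (3 × 0.9216 × 0.86) = 271.9 kPa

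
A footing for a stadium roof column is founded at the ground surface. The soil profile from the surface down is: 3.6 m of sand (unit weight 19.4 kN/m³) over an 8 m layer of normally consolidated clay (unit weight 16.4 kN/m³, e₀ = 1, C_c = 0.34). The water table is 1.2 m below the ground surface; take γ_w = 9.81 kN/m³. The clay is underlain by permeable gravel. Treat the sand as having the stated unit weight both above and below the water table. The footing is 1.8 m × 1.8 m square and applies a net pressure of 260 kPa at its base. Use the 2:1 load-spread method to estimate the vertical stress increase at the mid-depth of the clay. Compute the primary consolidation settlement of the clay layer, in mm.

S_c ≈ 72.8 mm

Mid-depth of clay below the ground surface: z = 3.6 + 8/2 = 7.6 m.
Total vertical stress at mid-clay: σ_v = 19.4×3.6 + 16.4×4 = 135.44 kPa.
Pore pressure: u = 9.81×(7.6 − 1.2) = 62.784 kPa.
Initial effective stress: σ'_0 = σ_v − u = 135.44 − 62.784 = 72.656 kPa.
Stress increase at mid-clay by the 2:1 spreading method:
Δσ = qBL/((B+z)(L+z)) = 260×1.8×1.8/((1.8+7.6)(1.8+7.6)) = 9.5337 kPa
Final effective stress: σ'_f = σ'_0 + Δσ = 72.656 + 9.5337 = 82.19 kPa.
Normally consolidated clay, so the full stress increment lies on the virgin compression line:
S_c = C_c·H/(1+e₀)·log₁₀(σ'_f/σ'_0) = 0.34×8/(1+1)×log₁₀(82.19/72.656)
    = 1.36 × 0.053547 = 0.07282 m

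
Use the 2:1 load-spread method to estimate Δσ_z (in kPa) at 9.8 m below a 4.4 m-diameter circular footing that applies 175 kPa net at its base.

Δσ_z ≈ 16.8 kPa

By the 2:1 method the load spreads at 1 horizontal : 2 vertical, so at depth z the loaded area has grown by z in each plan dimension:
Δσ ≈ qD²/(D+z)² = 175×4.4²/(4.4+9.8)² = 16.802 kPa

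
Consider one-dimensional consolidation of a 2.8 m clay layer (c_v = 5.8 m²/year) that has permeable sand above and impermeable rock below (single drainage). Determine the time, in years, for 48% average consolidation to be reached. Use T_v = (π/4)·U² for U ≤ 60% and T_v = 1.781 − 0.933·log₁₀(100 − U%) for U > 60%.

Drainage path length: H_d = H = 2.8 m (single drainage).
U ≤ 60%: T_v = (π/4)·U² = (π/4)×0.48² = 0.18096.
t = T_v·H_d²/c_v = 0.18096×2.8²/5.8 = 0.2446 years.

t ≈ 0.245 years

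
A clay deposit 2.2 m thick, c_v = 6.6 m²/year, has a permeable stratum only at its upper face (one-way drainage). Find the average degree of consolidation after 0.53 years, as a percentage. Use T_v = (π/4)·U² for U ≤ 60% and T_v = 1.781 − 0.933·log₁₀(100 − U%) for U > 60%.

U ≈ 86.4 %

Drainage path length: H_d = H = 2.2 m (single drainage).
T_v = c_v·t/H_d² = 6.6×0.53/2.2² = 0.72273.
T_v = 0.72273 corresponds to the U > 60% branch:
U = 1 − 10^((1.781 − T_v)/0.933)/100 = 0.8638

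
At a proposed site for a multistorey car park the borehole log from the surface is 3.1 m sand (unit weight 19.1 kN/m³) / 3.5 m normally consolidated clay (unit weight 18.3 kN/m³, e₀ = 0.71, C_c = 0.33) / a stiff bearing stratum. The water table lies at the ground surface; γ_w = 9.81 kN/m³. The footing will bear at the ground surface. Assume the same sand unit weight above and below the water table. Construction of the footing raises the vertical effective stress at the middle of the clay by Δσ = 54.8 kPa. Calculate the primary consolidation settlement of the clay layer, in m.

S_c ≈ 0.239 m

Mid-depth of clay below the ground surface: z = 3.1 + 3.5/2 = 4.85 m.
Total vertical stress at mid-clay: σ_v = 19.1×3.1 + 18.3×1.75 = 91.235 kPa.
Pore pressure: u = 9.81×(4.85 − 0) = 47.578 kPa.
Initial effective stress: σ'_0 = σ_v − u = 91.235 − 47.578 = 43.657 kPa.
Final effective stress: σ'_f = σ'_0 + Δσ = 43.657 + 54.8 = 98.457 kPa.
Normally consolidated clay, so the full stress increment lies on the virgin compression line:
S_c = C_c·H/(1+e₀)·log₁₀(σ'_f/σ'_0) = 0.33×3.5/(1+0.71)×log₁₀(98.457/43.657)
    = 0.67544 × 0.35319 = 0.2386 m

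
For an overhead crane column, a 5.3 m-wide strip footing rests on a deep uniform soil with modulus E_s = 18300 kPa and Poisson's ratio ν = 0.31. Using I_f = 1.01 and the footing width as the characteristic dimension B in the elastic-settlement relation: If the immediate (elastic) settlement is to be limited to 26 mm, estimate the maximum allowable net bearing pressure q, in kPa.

q ≈ 98.3 kPa

S_e = q·B·(1−ν²)/E_s · I_f  ⇒  q = S_e·E_s / (B·(1−ν²)·I_f).
q = 0.026 × 18300 / (5.3 × 0.9039 × 1.01) = 98.33 kPa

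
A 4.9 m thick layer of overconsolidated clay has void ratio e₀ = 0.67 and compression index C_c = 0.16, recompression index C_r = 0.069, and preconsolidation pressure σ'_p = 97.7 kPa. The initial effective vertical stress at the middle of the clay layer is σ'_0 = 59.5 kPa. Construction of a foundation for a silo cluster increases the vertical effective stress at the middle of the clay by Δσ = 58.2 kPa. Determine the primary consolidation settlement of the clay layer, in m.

Final effective stress: σ'_f = 59.5 + 58.2 = 117.7 kPa.
σ'_f = 117.7 > σ'_p = 97.7 kPa, so the stress path crosses the preconsolidation pressure — recompression up to σ'_p, then virgin compression beyond:
S_c = H/(1+e₀)·[C_r·log₁₀(σ'_p/σ'_0) + C_c·log₁₀(σ'_f/σ'_p)]
    = 4.9/1.67 × [0.069×log₁₀(97.7/59.5) + 0.16×log₁₀(117.7/97.7)]
    = 2.9341 × [0.014861 + 0.012941] = 0.08157 m

S_c ≈ 0.0816 m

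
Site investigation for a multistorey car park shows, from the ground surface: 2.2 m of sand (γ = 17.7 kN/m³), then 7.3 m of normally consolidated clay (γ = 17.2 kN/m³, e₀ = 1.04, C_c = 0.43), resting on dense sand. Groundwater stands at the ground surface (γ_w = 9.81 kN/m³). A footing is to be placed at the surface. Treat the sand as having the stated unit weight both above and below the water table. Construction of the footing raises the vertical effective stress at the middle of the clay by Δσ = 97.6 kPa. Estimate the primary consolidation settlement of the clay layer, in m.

S_c ≈ 0.778 m

Mid-depth of clay below the ground surface: z = 2.2 + 7.3/2 = 5.85 m.
Total vertical stress at mid-clay: σ_v = 17.7×2.2 + 17.2×3.65 = 101.72 kPa.
Pore pressure: u = 9.81×(5.85 − 0) = 57.389 kPa.
Initial effective stress: σ'_0 = σ_v − u = 101.72 − 57.389 = 44.331 kPa.
Final effective stress: σ'_f = σ'_0 + Δσ = 44.331 + 97.6 = 141.93 kPa.
Normally consolidated clay, so the full stress increment lies on the virgin compression line:
S_c = C_c·H/(1+e₀)·log₁₀(σ'_f/σ'_0) = 0.43×7.3/(1+1.04)×log₁₀(141.93/44.331)
    = 1.5387 × 0.50537 = 0.7776 m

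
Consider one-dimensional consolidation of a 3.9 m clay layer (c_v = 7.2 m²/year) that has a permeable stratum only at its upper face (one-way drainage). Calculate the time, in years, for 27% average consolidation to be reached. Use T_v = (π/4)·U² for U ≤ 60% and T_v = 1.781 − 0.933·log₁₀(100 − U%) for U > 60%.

Drainage path length: H_d = H = 3.9 m (single drainage).
U ≤ 60%: T_v = (π/4)·U² = (π/4)×0.27² = 0.057256.
t = T_v·H_d²/c_v = 0.057256×3.9²/7.2 = 0.121 years.

t ≈ 0.121 years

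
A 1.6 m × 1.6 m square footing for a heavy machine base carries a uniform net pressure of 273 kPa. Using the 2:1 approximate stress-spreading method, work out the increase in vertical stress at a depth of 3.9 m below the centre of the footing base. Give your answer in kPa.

By the 2:1 method the load spreads at 1 horizontal : 2 vertical, so at depth z the loaded area has grown by z in each plan dimension:
Δσ = qBL/((B+z)(L+z)) = 273×1.6×1.6/((1.6+3.9)(1.6+3.9)) = 23.103 kPa

Δσ_z ≈ 23.1 kPa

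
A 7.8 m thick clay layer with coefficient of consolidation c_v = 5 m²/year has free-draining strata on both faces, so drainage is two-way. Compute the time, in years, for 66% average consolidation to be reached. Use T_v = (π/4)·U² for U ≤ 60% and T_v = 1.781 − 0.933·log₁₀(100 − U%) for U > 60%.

t ≈ 1.07 years

Drainage path length: H_d = H/2 = 3.9 m (double drainage).
U > 60%: T_v = 1.781 − 0.933·log₁₀(100 − 66) = 0.35213.
t = T_v·H_d²/c_v = 0.35213×3.9²/5 = 1.071 years.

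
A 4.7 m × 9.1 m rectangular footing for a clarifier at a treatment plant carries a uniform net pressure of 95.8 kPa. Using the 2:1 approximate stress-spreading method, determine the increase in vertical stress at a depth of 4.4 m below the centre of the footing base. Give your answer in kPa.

Δσ_z ≈ 33.4 kPa

By the 2:1 method the load spreads at 1 horizontal : 2 vertical, so at depth z the loaded area has grown by z in each plan dimension:
Δσ = qBL/((B+z)(L+z)) = 95.8×4.7×9.1/((4.7+4.4)(9.1+4.4)) = 33.353 kPa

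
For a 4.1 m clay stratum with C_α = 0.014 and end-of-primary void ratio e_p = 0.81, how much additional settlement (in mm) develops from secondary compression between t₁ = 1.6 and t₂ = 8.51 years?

Secondary compression: S_s = C_α·H/(1+e_p)·log₁₀(t₂/t₁)
S_s = 0.014×4.1/(1+0.81)×log₁₀(8.51/1.6)
    = 0.03171 × 0.7258 = 0.02302 m

S_s ≈ 23 mm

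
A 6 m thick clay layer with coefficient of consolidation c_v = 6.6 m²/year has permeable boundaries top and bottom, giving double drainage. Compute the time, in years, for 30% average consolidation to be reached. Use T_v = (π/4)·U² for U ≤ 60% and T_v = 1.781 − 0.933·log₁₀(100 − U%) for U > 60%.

t ≈ 0.0964 years

Drainage path length: H_d = H/2 = 3 m (double drainage).
U ≤ 60%: T_v = (π/4)·U² = (π/4)×0.3² = 0.070686.
t = T_v·H_d²/c_v = 0.070686×3²/6.6 = 0.09639 years.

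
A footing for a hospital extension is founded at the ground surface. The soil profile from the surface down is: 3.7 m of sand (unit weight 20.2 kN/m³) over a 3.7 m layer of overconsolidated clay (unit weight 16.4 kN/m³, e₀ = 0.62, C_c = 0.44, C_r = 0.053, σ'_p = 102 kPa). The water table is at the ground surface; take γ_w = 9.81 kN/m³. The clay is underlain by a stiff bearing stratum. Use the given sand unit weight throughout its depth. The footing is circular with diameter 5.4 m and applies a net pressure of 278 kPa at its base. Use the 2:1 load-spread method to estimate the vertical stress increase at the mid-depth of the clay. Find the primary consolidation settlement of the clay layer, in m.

Mid-depth of clay below the ground surface: z = 3.7 + 3.7/2 = 5.55 m.
Total vertical stress at mid-clay: σ_v = 20.2×3.7 + 16.4×1.85 = 105.08 kPa.
Pore pressure: u = 9.81×(5.55 − 0) = 54.446 kPa.
Initial effective stress: σ'_0 = σ_v − u = 105.08 − 54.446 = 50.634 kPa.
Stress increase at mid-clay by the 2:1 spreading method:
Δσ ≈ qD²/(D+z)² = 278×5.4²/(5.4+5.55)² = 67.609 kPa
Final effective stress: σ'_f = 50.634 + 67.609 = 118.24 kPa.
σ'_f = 118.24 > σ'_p = 102 kPa, so the stress path crosses the preconsolidation pressure — recompression up to σ'_p, then virgin compression beyond:
S_c = H/(1+e₀)·[C_r·log₁₀(σ'_p/σ'_0) + C_c·log₁₀(σ'_f/σ'_p)]
    = 3.7/1.62 × [0.053×log₁₀(102/50.634) + 0.44×log₁₀(118.24/102)]
    = 2.284 × [0.01612 + 0.028232] = 0.1013 m

S_c ≈ 0.101 m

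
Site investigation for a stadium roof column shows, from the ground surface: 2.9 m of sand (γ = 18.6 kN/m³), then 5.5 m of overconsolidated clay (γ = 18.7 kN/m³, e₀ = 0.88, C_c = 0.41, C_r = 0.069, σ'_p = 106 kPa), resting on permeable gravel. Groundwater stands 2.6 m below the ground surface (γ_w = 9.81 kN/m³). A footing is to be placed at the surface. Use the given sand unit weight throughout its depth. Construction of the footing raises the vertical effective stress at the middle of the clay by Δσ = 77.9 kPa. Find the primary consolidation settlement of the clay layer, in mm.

S_c ≈ 222 mm

Mid-depth of clay below the ground surface: z = 2.9 + 5.5/2 = 5.65 m.
Total vertical stress at mid-clay: σ_v = 18.6×2.9 + 18.7×2.75 = 105.37 kPa.
Pore pressure: u = 9.81×(5.65 − 2.6) = 29.921 kPa.
Initial effective stress: σ'_0 = σ_v − u = 105.37 − 29.921 = 75.449 kPa.
Final effective stress: σ'_f = 75.449 + 77.9 = 153.35 kPa.
σ'_f = 153.35 > σ'_p = 106 kPa, so the stress path crosses the preconsolidation pressure — recompression up to σ'_p, then virgin compression beyond:
S_c = H/(1+e₀)·[C_r·log₁₀(σ'_p/σ'_0) + C_c·log₁₀(σ'_f/σ'_p)]
    = 5.5/1.88 × [0.069×log₁₀(106/75.449) + 0.41×log₁₀(153.35/106)]
    = 2.9255 × [0.010188 + 0.065755] = 0.2222 m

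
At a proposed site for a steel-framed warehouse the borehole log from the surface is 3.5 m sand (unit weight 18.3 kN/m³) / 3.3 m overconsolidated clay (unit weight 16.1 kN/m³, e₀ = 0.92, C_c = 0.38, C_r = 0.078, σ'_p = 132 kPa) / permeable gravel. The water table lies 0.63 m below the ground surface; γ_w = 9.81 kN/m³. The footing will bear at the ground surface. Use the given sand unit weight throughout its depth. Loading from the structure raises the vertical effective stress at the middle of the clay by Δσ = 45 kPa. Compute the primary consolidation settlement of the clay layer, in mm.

Mid-depth of clay below the ground surface: z = 3.5 + 3.3/2 = 5.15 m.
Total vertical stress at mid-clay: σ_v = 18.3×3.5 + 16.1×1.65 = 90.615 kPa.
Pore pressure: u = 9.81×(5.15 − 0.63) = 44.341 kPa.
Initial effective stress: σ'_0 = σ_v − u = 90.615 − 44.341 = 46.274 kPa.
Final effective stress: σ'_f = 46.274 + 45 = 91.274 kPa.
σ'_f = 91.274 ≤ σ'_p = 132 kPa, so the clay remains overconsolidated and only the recompression index applies:
S_c = C_r·H/(1+e₀)·log₁₀(σ'_f/σ'_0) = 0.078×3.3/1.92×log₁₀(91.274/46.274)
    = 0.13407 × 0.29501 = 0.03955 m

S_c ≈ 39.6 mm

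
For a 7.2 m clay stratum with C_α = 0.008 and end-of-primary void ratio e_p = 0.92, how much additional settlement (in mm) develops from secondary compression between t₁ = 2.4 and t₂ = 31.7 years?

Secondary compression: S_s = C_α·H/(1+e_p)·log₁₀(t₂/t₁)
S_s = 0.008×7.2/(1+0.92)×log₁₀(31.7/2.4)
    = 0.03 × 1.121 = 0.03363 m

S_s ≈ 33.6 mm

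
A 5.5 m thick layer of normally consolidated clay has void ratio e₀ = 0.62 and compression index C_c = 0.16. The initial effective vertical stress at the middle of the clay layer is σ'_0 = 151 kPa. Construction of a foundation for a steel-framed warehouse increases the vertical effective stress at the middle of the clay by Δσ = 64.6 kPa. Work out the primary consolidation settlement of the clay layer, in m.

S_c ≈ 0.084 m

Final effective stress: σ'_f = σ'_0 + Δσ = 151 + 64.6 = 215.6 kPa.
Normally consolidated clay, so the full stress increment lies on the virgin compression line:
S_c = C_c·H/(1+e₀)·log₁₀(σ'_f/σ'_0) = 0.16×5.5/(1+0.62)×log₁₀(215.6/151)
    = 0.54321 × 0.15467 = 0.08402 m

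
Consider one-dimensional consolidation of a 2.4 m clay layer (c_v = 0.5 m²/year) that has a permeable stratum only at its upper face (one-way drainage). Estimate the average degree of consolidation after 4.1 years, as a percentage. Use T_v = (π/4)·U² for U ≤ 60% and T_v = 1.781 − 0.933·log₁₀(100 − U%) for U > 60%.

U ≈ 66.3 %

Drainage path length: H_d = H = 2.4 m (single drainage).
T_v = c_v·t/H_d² = 0.5×4.1/2.4² = 0.3559.
T_v = 0.3559 corresponds to the U > 60% branch:
U = 1 − 10^((1.781 − T_v)/0.933)/100 = 0.6631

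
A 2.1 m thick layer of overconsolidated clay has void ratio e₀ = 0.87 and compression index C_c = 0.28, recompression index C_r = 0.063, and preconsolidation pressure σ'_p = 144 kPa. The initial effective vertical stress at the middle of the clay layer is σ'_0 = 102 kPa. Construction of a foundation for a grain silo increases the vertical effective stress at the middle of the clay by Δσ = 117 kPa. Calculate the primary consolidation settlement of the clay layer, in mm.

S_c ≈ 67.8 mm

Final effective stress: σ'_f = 102 + 117 = 219 kPa.
σ'_f = 219 > σ'_p = 144 kPa, so the stress path crosses the preconsolidation pressure — recompression up to σ'_p, then virgin compression beyond:
S_c = H/(1+e₀)·[C_r·log₁₀(σ'_p/σ'_0) + C_c·log₁₀(σ'_f/σ'_p)]
    = 2.1/1.87 × [0.063×log₁₀(144/102) + 0.28×log₁₀(219/144)]
    = 1.123 × [0.009435 + 0.050983] = 0.06785 m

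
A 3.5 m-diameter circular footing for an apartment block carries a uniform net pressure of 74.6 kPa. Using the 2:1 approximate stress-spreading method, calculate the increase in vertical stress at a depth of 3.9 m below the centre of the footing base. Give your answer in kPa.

By the 2:1 method the load spreads at 1 horizontal : 2 vertical, so at depth z the loaded area has grown by z in each plan dimension:
Δσ ≈ qD²/(D+z)² = 74.6×3.5²/(3.5+3.9)² = 16.688 kPa

Δσ_z ≈ 16.7 kPa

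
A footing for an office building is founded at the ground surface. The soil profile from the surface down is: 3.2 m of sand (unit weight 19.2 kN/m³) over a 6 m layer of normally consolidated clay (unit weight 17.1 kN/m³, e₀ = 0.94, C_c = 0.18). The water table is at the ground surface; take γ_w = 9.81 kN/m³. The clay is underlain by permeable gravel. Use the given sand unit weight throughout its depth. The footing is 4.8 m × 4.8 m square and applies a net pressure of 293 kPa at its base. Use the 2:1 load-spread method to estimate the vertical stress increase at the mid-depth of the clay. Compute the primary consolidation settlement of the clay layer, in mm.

Mid-depth of clay below the ground surface: z = 3.2 + 6/2 = 6.2 m.
Total vertical stress at mid-clay: σ_v = 19.2×3.2 + 17.1×3 = 112.74 kPa.
Pore pressure: u = 9.81×(6.2 − 0) = 60.822 kPa.
Initial effective stress: σ'_0 = σ_v − u = 112.74 − 60.822 = 51.918 kPa.
Stress increase at mid-clay by the 2:1 spreading method:
Δσ = qBL/((B+z)(L+z)) = 293×4.8×4.8/((4.8+6.2)(4.8+6.2)) = 55.791 kPa
Final effective stress: σ'_f = σ'_0 + Δσ = 51.918 + 55.791 = 107.71 kPa.
Normally consolidated clay, so the full stress increment lies on the virgin compression line:
S_c = C_c·H/(1+e₀)·log₁₀(σ'_f/σ'_0) = 0.18×6/(1+0.94)×log₁₀(107.71/51.918)
    = 0.5567 × 0.31694 = 0.1764 m

S_c ≈ 176 mm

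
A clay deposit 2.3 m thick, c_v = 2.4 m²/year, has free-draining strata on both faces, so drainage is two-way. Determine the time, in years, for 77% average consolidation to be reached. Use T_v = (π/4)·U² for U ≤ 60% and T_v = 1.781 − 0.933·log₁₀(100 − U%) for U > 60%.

t ≈ 0.281 years

Drainage path length: H_d = H/2 = 1.15 m (double drainage).
U > 60%: T_v = 1.781 − 0.933·log₁₀(100 − 77) = 0.51051.
t = T_v·H_d²/c_v = 0.51051×1.15²/2.4 = 0.2813 years.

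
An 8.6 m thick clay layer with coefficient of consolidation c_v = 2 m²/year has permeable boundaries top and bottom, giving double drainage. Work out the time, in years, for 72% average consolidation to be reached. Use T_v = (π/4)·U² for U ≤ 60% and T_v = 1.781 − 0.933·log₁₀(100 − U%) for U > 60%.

Drainage path length: H_d = H/2 = 4.3 m (double drainage).
U > 60%: T_v = 1.781 − 0.933·log₁₀(100 − 72) = 0.4308.
t = T_v·H_d²/c_v = 0.4308×4.3²/2 = 3.983 years.

t ≈ 3.98 years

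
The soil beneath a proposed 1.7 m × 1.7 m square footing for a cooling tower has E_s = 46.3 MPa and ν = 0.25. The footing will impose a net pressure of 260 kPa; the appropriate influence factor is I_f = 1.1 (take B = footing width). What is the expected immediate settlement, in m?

S_e ≈ 0.00984 m

Immediate (elastic) settlement: S_e = q·B·(1−ν²)/E_s · I_f.
E_s = 46.3 MPa = 46300 kPa.
S_e = 260 × 1.7 × (1 − 0.25²) / 46300 × 1.1
    = 260 × 1.7 × 0.9375 / 46300 × 1.1
    = 0.009845 m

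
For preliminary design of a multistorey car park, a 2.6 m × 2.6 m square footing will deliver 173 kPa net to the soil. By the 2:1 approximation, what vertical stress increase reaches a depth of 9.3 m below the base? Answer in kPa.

Δσ_z ≈ 8.26 kPa

By the 2:1 method the load spreads at 1 horizontal : 2 vertical, so at depth z the loaded area has grown by z in each plan dimension:
Δσ = qBL/((B+z)(L+z)) = 173×2.6×2.6/((2.6+9.3)(2.6+9.3)) = 8.2585 kPa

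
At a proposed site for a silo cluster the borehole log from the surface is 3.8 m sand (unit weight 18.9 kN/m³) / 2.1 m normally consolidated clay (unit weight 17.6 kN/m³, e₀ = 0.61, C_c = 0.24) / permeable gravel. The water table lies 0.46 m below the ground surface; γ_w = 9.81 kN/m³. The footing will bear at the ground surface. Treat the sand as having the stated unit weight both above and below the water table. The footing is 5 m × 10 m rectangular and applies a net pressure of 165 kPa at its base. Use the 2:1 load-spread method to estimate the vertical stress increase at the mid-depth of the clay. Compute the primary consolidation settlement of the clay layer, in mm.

S_c ≈ 107 mm

Mid-depth of clay below the ground surface: z = 3.8 + 2.1/2 = 4.85 m.
Total vertical stress at mid-clay: σ_v = 18.9×3.8 + 17.6×1.05 = 90.3 kPa.
Pore pressure: u = 9.81×(4.85 − 0.46) = 43.066 kPa.
Initial effective stress: σ'_0 = σ_v − u = 90.3 − 43.066 = 47.234 kPa.
Stress increase at mid-clay by the 2:1 spreading method:
Δσ = qBL/((B+z)(L+z)) = 165×5×10/((5+4.85)(10+4.85)) = 56.402 kPa
Final effective stress: σ'_f = σ'_0 + Δσ = 47.234 + 56.402 = 103.64 kPa.
Normally consolidated clay, so the full stress increment lies on the virgin compression line:
S_c = C_c·H/(1+e₀)·log₁₀(σ'_f/σ'_0) = 0.24×2.1/(1+0.61)×log₁₀(103.64/47.234)
    = 0.31304 × 0.34127 = 0.1068 m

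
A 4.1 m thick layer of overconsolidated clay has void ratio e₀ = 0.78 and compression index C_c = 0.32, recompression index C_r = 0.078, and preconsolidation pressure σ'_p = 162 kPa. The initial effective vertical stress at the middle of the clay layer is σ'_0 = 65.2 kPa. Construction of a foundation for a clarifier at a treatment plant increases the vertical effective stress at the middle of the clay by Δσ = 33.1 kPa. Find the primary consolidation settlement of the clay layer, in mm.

S_c ≈ 32 mm

Final effective stress: σ'_f = 65.2 + 33.1 = 98.3 kPa.
σ'_f = 98.3 ≤ σ'_p = 162 kPa, so the clay remains overconsolidated and only the recompression index applies:
S_c = C_r·H/(1+e₀)·log₁₀(σ'_f/σ'_0) = 0.078×4.1/1.78×log₁₀(98.3/65.2)
    = 0.17967 × 0.17831 = 0.03204 m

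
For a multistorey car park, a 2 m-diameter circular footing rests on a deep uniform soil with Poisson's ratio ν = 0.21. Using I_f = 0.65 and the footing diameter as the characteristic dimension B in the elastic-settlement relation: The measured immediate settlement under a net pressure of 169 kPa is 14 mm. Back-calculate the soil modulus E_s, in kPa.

S_e = q·B·(1−ν²)/E_s · I_f  ⇒  E_s = q·B·(1−ν²)·I_f / S_e.
E_s = 169 × 2 × 0.9559 × 0.65 / 0.014 = 15000 kPa

E_s ≈ 15000 kPa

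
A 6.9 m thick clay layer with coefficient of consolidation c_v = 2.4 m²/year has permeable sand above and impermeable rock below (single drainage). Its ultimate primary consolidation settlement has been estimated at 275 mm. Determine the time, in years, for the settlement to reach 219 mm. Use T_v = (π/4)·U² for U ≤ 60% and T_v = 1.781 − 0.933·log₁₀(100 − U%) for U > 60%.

t ≈ 11.1 years

Drainage path length: H_d = H = 6.9 m (single drainage).
U = S(t)/S_ult = 219/275 = 0.7964.
U > 60%: T_v = 1.781 − 0.933·log₁₀(100 − 79.636) = 0.55984.
t = T_v·H_d²/c_v = 0.55984×6.9²/2.4 = 11.11 years.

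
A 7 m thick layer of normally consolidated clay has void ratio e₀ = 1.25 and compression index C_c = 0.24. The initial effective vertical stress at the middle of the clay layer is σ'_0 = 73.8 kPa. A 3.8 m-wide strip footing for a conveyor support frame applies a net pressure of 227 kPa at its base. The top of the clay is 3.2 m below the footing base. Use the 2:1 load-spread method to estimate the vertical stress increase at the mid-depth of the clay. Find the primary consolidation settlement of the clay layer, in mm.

S_c ≈ 243 mm

Mid-depth of clay below the footing base: z = 3.2 + 7/2 = 6.7 m.
Stress increase at mid-clay by the 2:1 spreading method:
Δσ = qB/(B+z) = 227×3.8/(3.8+6.7) = 82.152 kPa
Final effective stress: σ'_f = σ'_0 + Δσ = 73.8 + 82.152 = 155.95 kPa.
Normally consolidated clay, so the full stress increment lies on the virgin compression line:
S_c = C_c·H/(1+e₀)·log₁₀(σ'_f/σ'_0) = 0.24×7/(1+1.25)×log₁₀(155.95/73.8)
    = 0.74667 × 0.32493 = 0.2426 m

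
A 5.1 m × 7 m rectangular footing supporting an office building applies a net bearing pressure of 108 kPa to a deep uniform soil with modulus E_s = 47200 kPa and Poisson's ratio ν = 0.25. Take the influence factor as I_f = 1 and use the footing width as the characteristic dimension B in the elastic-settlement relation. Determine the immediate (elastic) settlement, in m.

Immediate (elastic) settlement: S_e = q·B·(1−ν²)/E_s · I_f.
S_e = 108 × 5.1 × (1 − 0.25²) / 47200 × 1
    = 108 × 5.1 × 0.9375 / 47200 × 1
    = 0.01094 m

S_e ≈ 0.0109 m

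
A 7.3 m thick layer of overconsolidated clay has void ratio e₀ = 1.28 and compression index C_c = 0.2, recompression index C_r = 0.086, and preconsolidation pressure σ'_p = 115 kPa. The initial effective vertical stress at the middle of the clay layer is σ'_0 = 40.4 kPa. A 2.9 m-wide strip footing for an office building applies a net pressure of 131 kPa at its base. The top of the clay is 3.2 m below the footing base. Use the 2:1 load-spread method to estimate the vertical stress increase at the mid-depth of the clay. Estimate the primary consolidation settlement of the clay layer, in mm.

Mid-depth of clay below the footing base: z = 3.2 + 7.3/2 = 6.85 m.
Stress increase at mid-clay by the 2:1 spreading method:
Δσ = qB/(B+z) = 131×2.9/(2.9+6.85) = 38.964 kPa
Final effective stress: σ'_f = 40.4 + 38.964 = 79.364 kPa.
σ'_f = 79.364 ≤ σ'_p = 115 kPa, so the clay remains overconsolidated and only the recompression index applies:
S_c = C_r·H/(1+e₀)·log₁₀(σ'_f/σ'_0) = 0.086×7.3/2.28×log₁₀(79.364/40.4)
    = 0.27535 × 0.29324 = 0.08075 m

S_c ≈ 80.7 mm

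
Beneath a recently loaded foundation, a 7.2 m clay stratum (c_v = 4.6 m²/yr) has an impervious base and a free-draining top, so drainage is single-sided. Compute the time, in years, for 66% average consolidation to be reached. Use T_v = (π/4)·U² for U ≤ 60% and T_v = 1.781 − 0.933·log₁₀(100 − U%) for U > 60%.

t ≈ 3.97 years

Drainage path length: H_d = H = 7.2 m (single drainage).
U > 60%: T_v = 1.781 − 0.933·log₁₀(100 − 66) = 0.35213.
t = T_v·H_d²/c_v = 0.35213×7.2²/4.6 = 3.968 years.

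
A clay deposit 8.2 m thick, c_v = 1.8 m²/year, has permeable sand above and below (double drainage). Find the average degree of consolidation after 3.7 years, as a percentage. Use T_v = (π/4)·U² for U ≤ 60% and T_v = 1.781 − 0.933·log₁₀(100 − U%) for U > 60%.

Drainage path length: H_d = H/2 = 4.1 m (double drainage).
T_v = c_v·t/H_d² = 1.8×3.7/4.1² = 0.39619.
T_v = 0.39619 corresponds to the U > 60% branch:
U = 1 − 10^((1.781 − T_v)/0.933)/100 = 0.695

U ≈ 69.5 %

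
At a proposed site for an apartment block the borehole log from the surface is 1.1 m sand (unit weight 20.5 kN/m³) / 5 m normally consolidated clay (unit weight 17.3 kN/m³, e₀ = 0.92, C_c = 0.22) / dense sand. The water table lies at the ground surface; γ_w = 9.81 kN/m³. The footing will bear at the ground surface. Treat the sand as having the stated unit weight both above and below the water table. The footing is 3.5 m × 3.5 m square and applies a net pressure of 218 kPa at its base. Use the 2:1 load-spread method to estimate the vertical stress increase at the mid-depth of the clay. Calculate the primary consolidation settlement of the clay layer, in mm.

S_c ≈ 251 mm

Mid-depth of clay below the ground surface: z = 1.1 + 5/2 = 3.6 m.
Total vertical stress at mid-clay: σ_v = 20.5×1.1 + 17.3×2.5 = 65.8 kPa.
Pore pressure: u = 9.81×(3.6 − 0) = 35.316 kPa.
Initial effective stress: σ'_0 = σ_v − u = 65.8 − 35.316 = 30.484 kPa.
Stress increase at mid-clay by the 2:1 spreading method:
Δσ = qBL/((B+z)(L+z)) = 218×3.5×3.5/((3.5+3.6)(3.5+3.6)) = 52.976 kPa
Final effective stress: σ'_f = σ'_0 + Δσ = 30.484 + 52.976 = 83.46 kPa.
Normally consolidated clay, so the full stress increment lies on the virgin compression line:
S_c = C_c·H/(1+e₀)·log₁₀(σ'_f/σ'_0) = 0.22×5/(1+0.92)×log₁₀(83.46/30.484)
    = 0.57292 × 0.43741 = 0.2506 m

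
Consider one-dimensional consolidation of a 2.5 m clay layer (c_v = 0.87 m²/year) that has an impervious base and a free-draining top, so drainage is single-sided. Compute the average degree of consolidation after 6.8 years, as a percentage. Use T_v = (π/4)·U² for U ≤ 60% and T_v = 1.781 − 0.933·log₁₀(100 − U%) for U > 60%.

U ≈ 92.2 %

Drainage path length: H_d = H = 2.5 m (single drainage).
T_v = c_v·t/H_d² = 0.87×6.8/2.5² = 0.94656.
T_v = 0.94656 corresponds to the U > 60% branch:
U = 1 − 10^((1.781 − T_v)/0.933)/100 = 0.9216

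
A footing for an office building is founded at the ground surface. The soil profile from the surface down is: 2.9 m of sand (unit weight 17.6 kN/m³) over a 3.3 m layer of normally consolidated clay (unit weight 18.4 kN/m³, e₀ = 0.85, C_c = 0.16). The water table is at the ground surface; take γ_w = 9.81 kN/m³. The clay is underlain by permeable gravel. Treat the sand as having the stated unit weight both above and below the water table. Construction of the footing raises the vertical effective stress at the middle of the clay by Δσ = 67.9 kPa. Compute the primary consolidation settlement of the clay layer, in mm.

Mid-depth of clay below the ground surface: z = 2.9 + 3.3/2 = 4.55 m.
Total vertical stress at mid-clay: σ_v = 17.6×2.9 + 18.4×1.65 = 81.4 kPa.
Pore pressure: u = 9.81×(4.55 − 0) = 44.636 kPa.
Initial effective stress: σ'_0 = σ_v − u = 81.4 − 44.636 = 36.764 kPa.
Final effective stress: σ'_f = σ'_0 + Δσ = 36.764 + 67.9 = 104.66 kPa.
Normally consolidated clay, so the full stress increment lies on the virgin compression line:
S_c = C_c·H/(1+e₀)·log₁₀(σ'_f/σ'_0) = 0.16×3.3/(1+0.85)×log₁₀(104.66/36.764)
    = 0.28541 × 0.45436 = 0.1297 m

S_c ≈ 130 mm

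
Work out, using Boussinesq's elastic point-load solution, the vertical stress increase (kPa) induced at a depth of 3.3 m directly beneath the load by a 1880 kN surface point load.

Boussinesq vertical stress below a point load on an elastic half-space:
Δσ_z = 3P/(2πz²) · [1 + (r/z)²]^(−5/2)
r/z = 0/3.3 = 0; [1+(r/z)²]^(−5/2) = 1.
Δσ_z = 3×1880/(2π×3.3²) × 1 = 82.427 × 1 = 82.43 kPa

Δσ_z ≈ 82.4 kPa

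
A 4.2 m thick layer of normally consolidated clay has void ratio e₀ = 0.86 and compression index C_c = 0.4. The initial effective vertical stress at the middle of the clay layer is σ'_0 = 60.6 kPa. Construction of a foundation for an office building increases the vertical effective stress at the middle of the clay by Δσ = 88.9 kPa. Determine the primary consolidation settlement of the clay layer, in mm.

Final effective stress: σ'_f = σ'_0 + Δσ = 60.6 + 88.9 = 149.5 kPa.
Normally consolidated clay, so the full stress increment lies on the virgin compression line:
S_c = C_c·H/(1+e₀)·log₁₀(σ'_f/σ'_0) = 0.4×4.2/(1+0.86)×log₁₀(149.5/60.6)
    = 0.90323 × 0.39217 = 0.3542 m

S_c ≈ 354 mm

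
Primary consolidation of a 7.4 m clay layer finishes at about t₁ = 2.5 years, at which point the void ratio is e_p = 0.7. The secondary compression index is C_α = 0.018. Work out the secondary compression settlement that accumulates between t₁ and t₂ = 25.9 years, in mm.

S_s ≈ 79.6 mm

Secondary compression: S_s = C_α·H/(1+e_p)·log₁₀(t₂/t₁)
S_s = 0.018×7.4/(1+0.7)×log₁₀(25.9/2.5)
    = 0.07835 × 1.015 = 0.07956 m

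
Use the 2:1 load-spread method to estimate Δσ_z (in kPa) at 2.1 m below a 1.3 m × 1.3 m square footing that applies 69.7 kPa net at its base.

Δσ_z ≈ 10.2 kPa

By the 2:1 method the load spreads at 1 horizontal : 2 vertical, so at depth z the loaded area has grown by z in each plan dimension:
Δσ = qBL/((B+z)(L+z)) = 69.7×1.3×1.3/((1.3+2.1)(1.3+2.1)) = 10.19 kPa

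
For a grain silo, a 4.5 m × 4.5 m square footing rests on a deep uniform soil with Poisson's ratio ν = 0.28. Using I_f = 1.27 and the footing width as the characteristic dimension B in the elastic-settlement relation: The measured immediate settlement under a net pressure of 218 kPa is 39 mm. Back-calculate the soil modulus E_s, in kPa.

S_e = q·B·(1−ν²)/E_s · I_f  ⇒  E_s = q·B·(1−ν²)·I_f / S_e.
E_s = 218 × 4.5 × 0.9216 × 1.27 / 0.039 = 29440 kPa

E_s ≈ 29400 kPa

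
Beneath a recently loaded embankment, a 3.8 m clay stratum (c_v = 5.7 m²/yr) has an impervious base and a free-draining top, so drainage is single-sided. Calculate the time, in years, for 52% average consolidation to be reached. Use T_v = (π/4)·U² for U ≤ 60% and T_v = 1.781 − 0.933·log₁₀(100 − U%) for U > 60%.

Drainage path length: H_d = H = 3.8 m (single drainage).
U ≤ 60%: T_v = (π/4)·U² = (π/4)×0.52² = 0.21237.
t = T_v·H_d²/c_v = 0.21237×3.8²/5.7 = 0.538 years.

t ≈ 0.538 years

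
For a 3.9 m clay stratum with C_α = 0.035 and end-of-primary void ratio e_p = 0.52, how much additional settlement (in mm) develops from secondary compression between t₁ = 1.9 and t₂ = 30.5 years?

S_s ≈ 108 mm

Secondary compression: S_s = C_α·H/(1+e_p)·log₁₀(t₂/t₁)
S_s = 0.035×3.9/(1+0.52)×log₁₀(30.5/1.9)
    = 0.0898 × 1.206 = 0.1083 m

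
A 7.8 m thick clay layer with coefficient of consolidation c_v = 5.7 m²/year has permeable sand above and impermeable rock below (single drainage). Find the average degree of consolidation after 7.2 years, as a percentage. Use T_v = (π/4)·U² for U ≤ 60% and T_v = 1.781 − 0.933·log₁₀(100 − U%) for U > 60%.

U ≈ 84.7 %

Drainage path length: H_d = H = 7.8 m (single drainage).
T_v = c_v·t/H_d² = 5.7×7.2/7.8² = 0.67456.
T_v = 0.67456 corresponds to the U > 60% branch:
U = 1 − 10^((1.781 − T_v)/0.933)/100 = 0.8466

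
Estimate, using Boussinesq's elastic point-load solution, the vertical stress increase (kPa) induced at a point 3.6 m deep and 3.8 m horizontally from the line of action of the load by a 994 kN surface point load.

Δσ_z ≈ 5.63 kPa

Boussinesq vertical stress below a point load on an elastic half-space:
Δσ_z = 3P/(2πz²) · [1 + (r/z)²]^(−5/2)
r/z = 3.8/3.6 = 1.0556; [1+(r/z)²]^(−5/2) = 0.15386.
Δσ_z = 3×994/(2π×3.6²) × 0.15386 = 36.62 × 0.15386 = 5.634 kPa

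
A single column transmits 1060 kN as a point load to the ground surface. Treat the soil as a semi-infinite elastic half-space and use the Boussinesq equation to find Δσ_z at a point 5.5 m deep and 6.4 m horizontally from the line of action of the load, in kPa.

Δσ_z ≈ 1.97 kPa

Boussinesq vertical stress below a point load on an elastic half-space:
Δσ_z = 3P/(2πz²) · [1 + (r/z)²]^(−5/2)
r/z = 6.4/5.5 = 1.1636; [1+(r/z)²]^(−5/2) = 0.11761.
Δσ_z = 3×1060/(2π×5.5²) × 0.11761 = 16.731 × 0.11761 = 1.968 kPa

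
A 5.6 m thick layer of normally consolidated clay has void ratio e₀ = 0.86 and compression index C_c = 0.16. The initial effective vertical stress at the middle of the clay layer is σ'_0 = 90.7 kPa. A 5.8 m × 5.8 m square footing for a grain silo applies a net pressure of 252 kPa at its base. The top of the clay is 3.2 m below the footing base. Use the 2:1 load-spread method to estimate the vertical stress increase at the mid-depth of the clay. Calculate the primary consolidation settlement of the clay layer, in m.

Mid-depth of clay below the footing base: z = 3.2 + 5.6/2 = 6 m.
Stress increase at mid-clay by the 2:1 spreading method:
Δσ = qBL/((B+z)(L+z)) = 252×5.8×5.8/((5.8+6)(5.8+6)) = 60.883 kPa
Final effective stress: σ'_f = σ'_0 + Δσ = 90.7 + 60.883 = 151.58 kPa.
Normally consolidated clay, so the full stress increment lies on the virgin compression line:
S_c = C_c·H/(1+e₀)·log₁₀(σ'_f/σ'_0) = 0.16×5.6/(1+0.86)×log₁₀(151.58/90.7)
    = 0.48172 × 0.22303 = 0.1074 m

S_c ≈ 0.107 m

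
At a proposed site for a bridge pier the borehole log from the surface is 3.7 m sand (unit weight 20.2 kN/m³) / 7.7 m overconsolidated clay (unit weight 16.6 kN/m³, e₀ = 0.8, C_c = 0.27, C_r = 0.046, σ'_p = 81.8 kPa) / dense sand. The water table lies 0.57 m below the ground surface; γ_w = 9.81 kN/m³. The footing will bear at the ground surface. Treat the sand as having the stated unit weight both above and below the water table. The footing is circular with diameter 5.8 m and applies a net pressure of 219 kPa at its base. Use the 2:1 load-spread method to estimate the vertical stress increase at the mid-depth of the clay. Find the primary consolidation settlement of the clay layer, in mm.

Mid-depth of clay below the ground surface: z = 3.7 + 7.7/2 = 7.55 m.
Total vertical stress at mid-clay: σ_v = 20.2×3.7 + 16.6×3.85 = 138.65 kPa.
Pore pressure: u = 9.81×(7.55 − 0.57) = 68.474 kPa.
Initial effective stress: σ'_0 = σ_v − u = 138.65 − 68.474 = 70.176 kPa.
Stress increase at mid-clay by the 2:1 spreading method:
Δσ ≈ qD²/(D+z)² = 219×5.8²/(5.8+7.55)² = 41.337 kPa
Final effective stress: σ'_f = 70.176 + 41.337 = 111.51 kPa.
σ'_f = 111.51 > σ'_p = 81.8 kPa, so the stress path crosses the preconsolidation pressure — recompression up to σ'_p, then virgin compression beyond:
S_c = H/(1+e₀)·[C_r·log₁₀(σ'_p/σ'_0) + C_c·log₁₀(σ'_f/σ'_p)]
    = 7.7/1.8 × [0.046×log₁₀(81.8/70.176) + 0.27×log₁₀(111.51/81.8)]
    = 4.2778 × [0.003062 + 0.036331] = 0.1685 m

S_c ≈ 169 mm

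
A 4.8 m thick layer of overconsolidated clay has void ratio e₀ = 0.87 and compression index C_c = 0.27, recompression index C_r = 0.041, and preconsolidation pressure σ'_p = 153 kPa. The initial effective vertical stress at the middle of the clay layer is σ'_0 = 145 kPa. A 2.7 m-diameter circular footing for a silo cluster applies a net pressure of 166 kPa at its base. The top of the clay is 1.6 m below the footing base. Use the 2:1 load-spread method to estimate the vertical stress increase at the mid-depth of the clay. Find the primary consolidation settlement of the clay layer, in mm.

Mid-depth of clay below the footing base: z = 1.6 + 4.8/2 = 4 m.
Stress increase at mid-clay by the 2:1 spreading method:
Δσ ≈ qD²/(D+z)² = 166×2.7²/(2.7+4)² = 26.958 kPa
Final effective stress: σ'_f = 145 + 26.958 = 171.96 kPa.
σ'_f = 171.96 > σ'_p = 153 kPa, so the stress path crosses the preconsolidation pressure — recompression up to σ'_p, then virgin compression beyond:
S_c = H/(1+e₀)·[C_r·log₁₀(σ'_p/σ'_0) + C_c·log₁₀(σ'_f/σ'_p)]
    = 4.8/1.87 × [0.041×log₁₀(153/145) + 0.27×log₁₀(171.96/153)]
    = 2.5668 × [0.00095626 + 0.013699] = 0.03762 m

S_c ≈ 37.6 mm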